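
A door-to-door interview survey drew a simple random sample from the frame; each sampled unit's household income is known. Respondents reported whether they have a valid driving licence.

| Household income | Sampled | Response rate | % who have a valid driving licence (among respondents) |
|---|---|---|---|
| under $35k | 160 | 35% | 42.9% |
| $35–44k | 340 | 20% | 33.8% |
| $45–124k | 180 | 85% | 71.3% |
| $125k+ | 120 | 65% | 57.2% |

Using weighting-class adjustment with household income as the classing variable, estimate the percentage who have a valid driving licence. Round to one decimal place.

With weight = n_sampled/n_responded per class, the weighted class total is n_sampled:
  under $35k: 160 × 42.9 = 6864
  $35–44k: 340 × 33.8 = 11492
  $45–124k: 180 × 71.3 = 12,834
  $125k+: 120 × 57.2 = 6864
Adjusted estimate = 38,054 / 800 = 47.5675 → 47.6%.

47.6%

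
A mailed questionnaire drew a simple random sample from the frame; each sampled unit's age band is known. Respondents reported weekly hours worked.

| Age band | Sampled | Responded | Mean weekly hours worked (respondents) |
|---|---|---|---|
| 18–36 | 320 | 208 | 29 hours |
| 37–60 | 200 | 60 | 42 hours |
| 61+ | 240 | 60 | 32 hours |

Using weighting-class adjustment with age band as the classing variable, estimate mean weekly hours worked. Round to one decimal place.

33.4

Response rates by class: 18–36 208/320 = 65%, 37–60 60/200 = 30%, 61+ 60/240 = 25%.
Inverse-response-rate weighting restores each class to its sampled count, so class totals weight by n_sampled:
  18–36: 320 × 29 = 9280
  37–60: 200 × 42 = 8400
  61+: 240 × 32 = 7680
Adjusted estimate = 25,360 / 760 = 33.3684 → 33.4.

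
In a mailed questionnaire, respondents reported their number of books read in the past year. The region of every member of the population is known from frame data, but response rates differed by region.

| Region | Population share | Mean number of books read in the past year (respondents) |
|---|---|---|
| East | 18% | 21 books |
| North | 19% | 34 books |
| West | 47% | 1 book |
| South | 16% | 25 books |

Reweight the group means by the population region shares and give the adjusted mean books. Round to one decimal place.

Each cell contributes population-share × respondent value:
  East: 0.18 × 21 = 3.78
  North: 0.19 × 34 = 6.46
  West: 0.47 × 1 = 0.47
  South: 0.16 × 25 = 4
Post-stratified estimate = 14.71 → 14.7.

14.7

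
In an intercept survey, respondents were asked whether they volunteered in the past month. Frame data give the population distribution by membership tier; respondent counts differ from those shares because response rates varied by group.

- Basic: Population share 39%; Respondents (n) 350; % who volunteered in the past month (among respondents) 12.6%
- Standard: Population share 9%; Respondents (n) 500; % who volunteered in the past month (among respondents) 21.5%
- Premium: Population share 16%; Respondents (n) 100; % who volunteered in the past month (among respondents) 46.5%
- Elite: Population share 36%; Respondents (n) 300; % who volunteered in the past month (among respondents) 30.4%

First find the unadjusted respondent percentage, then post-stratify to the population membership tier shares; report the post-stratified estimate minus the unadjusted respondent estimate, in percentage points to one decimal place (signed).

+2.1 percentage points

Unadjusted (pooled respondent) estimate weights by respondent counts:
  (350/1250)×12.6 + (500/1250)×21.5 + (100/1250)×46.5 + (300/1250)×30.4 = 23.144%
Post-stratified estimate weights by population shares:
  0.39×12.6 + 0.09×21.5 + 0.16×46.5 + 0.36×30.4 = 25.233%
Difference = 25.233 − 23.144 = 2.089 pp.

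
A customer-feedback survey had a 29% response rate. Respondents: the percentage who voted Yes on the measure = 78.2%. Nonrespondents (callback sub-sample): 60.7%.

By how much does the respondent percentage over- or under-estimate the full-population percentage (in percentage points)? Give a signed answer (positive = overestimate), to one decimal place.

+12.4 percentage points

Nonresponse fraction = 1 − 0.29 = 0.71.
Bias = (nonresponse fraction) × (respondent percentage − nonrespondent percentage)
     = 0.71 × (78.2 − 60.7) = 0.71 × 17.5 = 12.425.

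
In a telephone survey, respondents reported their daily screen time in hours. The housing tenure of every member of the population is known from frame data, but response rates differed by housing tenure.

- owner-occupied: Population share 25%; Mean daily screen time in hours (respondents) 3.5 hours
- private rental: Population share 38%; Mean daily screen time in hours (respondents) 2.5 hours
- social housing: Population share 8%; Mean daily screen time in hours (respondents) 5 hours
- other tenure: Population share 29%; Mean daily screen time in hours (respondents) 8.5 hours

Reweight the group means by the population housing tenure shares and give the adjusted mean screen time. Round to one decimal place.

4.7

Each cell contributes population-share × respondent value:
  owner-occupied: 0.25 × 3.5 = 0.875
  private rental: 0.38 × 2.5 = 0.95
  social housing: 0.08 × 5 = 0.4
  other tenure: 0.29 × 8.5 = 2.465
Post-stratified estimate = 4.69 → 4.7.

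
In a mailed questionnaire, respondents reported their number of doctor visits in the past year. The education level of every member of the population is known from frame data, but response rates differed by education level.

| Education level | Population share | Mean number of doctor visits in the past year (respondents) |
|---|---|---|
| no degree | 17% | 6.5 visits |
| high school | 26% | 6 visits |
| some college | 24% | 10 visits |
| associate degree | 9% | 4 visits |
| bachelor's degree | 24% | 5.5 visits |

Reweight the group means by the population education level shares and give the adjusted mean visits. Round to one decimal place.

Each cell contributes population-share × respondent value:
  no degree: 0.17 × 6.5 = 1.105
  high school: 0.26 × 6 = 1.56
  some college: 0.24 × 10 = 2.4
  associate degree: 0.09 × 4 = 0.36
  bachelor's degree: 0.24 × 5.5 = 1.32
Post-stratified estimate = 6.745 → 6.7.

6.7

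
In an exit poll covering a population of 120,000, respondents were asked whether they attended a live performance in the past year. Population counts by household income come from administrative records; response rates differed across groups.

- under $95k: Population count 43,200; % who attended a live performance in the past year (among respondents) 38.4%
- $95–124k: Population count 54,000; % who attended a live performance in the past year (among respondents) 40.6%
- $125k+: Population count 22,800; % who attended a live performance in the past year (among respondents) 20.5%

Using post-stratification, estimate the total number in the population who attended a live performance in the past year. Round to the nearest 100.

43,200

Estimated count per cell = population count × respondent percentage:
  under $95k: 43,200 × 38.4% = 16588.8
  $95–124k: 54,000 × 40.6% = 21,924
  $125k+: 22,800 × 20.5% = 4674
Estimated total = 43186.8 → 43,200.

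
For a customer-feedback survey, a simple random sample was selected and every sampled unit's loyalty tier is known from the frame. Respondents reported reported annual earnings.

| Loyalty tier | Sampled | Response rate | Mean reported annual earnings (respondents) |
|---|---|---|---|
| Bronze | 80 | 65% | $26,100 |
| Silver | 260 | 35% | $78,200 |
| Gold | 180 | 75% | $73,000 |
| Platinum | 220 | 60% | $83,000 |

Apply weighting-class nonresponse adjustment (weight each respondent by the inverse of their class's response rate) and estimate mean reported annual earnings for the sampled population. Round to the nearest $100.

$72,700

With weight = n_sampled/n_responded per class, the weighted class total is n_sampled:
  Bronze: 80 × 26,100 = 2,088,000
  Silver: 260 × 78,200 = 20,332,000
  Gold: 180 × 73,000 = 13,140,000
  Platinum: 220 × 83,000 = 18,260,000
Adjusted estimate = 53,820,000 / 740 = 72729.7 → $72,700.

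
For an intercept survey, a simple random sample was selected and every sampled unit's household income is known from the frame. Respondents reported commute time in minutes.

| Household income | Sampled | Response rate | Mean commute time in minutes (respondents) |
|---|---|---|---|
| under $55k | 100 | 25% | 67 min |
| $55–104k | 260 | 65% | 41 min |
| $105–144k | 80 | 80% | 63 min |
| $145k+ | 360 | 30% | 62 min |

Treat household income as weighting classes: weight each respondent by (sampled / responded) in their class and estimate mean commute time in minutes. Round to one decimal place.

55.9

Inverse-response-rate weighting restores each class to its sampled count, so class totals weight by n_sampled:
  under $55k: 100 × 67 = 6700
  $55–104k: 260 × 41 = 10,660
  $105–144k: 80 × 63 = 5040
  $145k+: 360 × 62 = 22,320
Adjusted estimate = 44,720 / 800 = 55.9 → 55.9.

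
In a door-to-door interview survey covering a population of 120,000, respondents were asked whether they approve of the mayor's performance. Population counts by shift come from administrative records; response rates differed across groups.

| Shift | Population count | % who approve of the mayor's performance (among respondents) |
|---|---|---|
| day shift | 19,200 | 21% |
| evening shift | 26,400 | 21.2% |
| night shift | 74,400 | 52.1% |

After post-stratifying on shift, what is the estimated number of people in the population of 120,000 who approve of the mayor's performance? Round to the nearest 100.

Each cell contributes its population count × the respondent rate:
  day shift: 19,200 × 21% = 4032
  evening shift: 26,400 × 21.2% = 5596.8
  night shift: 74,400 × 52.1% = 38762.4
Estimated total = 48391.2 → 48,400.

48,400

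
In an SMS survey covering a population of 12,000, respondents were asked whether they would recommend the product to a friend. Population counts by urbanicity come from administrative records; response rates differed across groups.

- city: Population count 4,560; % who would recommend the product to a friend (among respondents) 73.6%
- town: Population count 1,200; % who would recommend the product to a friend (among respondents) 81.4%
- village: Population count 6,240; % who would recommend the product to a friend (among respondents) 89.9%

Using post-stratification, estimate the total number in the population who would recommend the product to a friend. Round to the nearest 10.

Estimated count per cell = population count × respondent percentage:
  city: 4,560 × 73.6% = 3356.16
  town: 1,200 × 81.4% = 976.8
  village: 6,240 × 89.9% = 5609.76
Estimated total = 9942.72 → 9,940.

9,940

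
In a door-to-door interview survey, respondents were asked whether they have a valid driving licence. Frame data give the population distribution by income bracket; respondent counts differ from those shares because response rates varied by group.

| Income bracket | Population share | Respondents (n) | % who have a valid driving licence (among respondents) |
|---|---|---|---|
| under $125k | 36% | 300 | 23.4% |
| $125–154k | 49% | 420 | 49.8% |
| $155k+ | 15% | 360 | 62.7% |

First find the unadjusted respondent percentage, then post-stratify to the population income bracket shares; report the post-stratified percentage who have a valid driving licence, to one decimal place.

42.2%

Without adjustment, the pooled respondent share is:
  (300/1080)×23.4 + (420/1080)×49.8 + (360/1080)×62.7 = 46.7667%
Post-stratified estimate weights by population shares:
  0.36×23.4 + 0.49×49.8 + 0.15×62.7 = 42.231%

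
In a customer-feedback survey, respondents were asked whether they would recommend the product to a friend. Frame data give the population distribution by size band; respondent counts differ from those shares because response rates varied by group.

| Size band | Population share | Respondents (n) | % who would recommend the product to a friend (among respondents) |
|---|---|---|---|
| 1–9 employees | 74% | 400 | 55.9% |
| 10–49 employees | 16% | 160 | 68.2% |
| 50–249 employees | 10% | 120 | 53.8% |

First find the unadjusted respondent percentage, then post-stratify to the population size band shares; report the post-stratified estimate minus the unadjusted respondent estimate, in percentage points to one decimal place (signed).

Unadjusted (pooled respondent) estimate weights by respondent counts:
  (400/680)×55.9 + (160/680)×68.2 + (120/680)×53.8 = 58.4235%
Post-stratified estimate weights by population shares:
  0.74×55.9 + 0.16×68.2 + 0.1×53.8 = 57.658%
Difference = 57.658 − 58.4235 = -0.7655 pp.

-0.8 percentage points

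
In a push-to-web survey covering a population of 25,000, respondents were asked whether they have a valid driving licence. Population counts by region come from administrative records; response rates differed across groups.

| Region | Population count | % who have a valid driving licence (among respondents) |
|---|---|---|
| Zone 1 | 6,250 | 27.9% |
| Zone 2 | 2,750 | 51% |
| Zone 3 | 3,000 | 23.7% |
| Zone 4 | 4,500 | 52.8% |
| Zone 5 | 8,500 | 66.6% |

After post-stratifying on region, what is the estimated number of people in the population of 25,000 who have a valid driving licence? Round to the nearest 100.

11,900

Apply each group's respondent rate to its population count:
  Zone 1: 6,250 × 27.9% = 1743.75
  Zone 2: 2,750 × 51% = 1402.5
  Zone 3: 3,000 × 23.7% = 711
  Zone 4: 4,500 × 52.8% = 2376
  Zone 5: 8,500 × 66.6% = 5661
Estimated total = 11894.2 → 11,900.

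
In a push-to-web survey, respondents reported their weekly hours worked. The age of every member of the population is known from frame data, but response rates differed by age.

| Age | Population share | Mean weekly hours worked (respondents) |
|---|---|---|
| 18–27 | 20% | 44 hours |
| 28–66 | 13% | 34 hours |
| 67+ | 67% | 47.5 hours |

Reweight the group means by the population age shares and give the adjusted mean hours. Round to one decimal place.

Weight each group's respondent value by its population share:
  18–27: 0.2 × 44 = 8.8
  28–66: 0.13 × 34 = 4.42
  67+: 0.67 × 47.5 = 31.825
Post-stratified estimate = 45.045 → 45.0.

45.0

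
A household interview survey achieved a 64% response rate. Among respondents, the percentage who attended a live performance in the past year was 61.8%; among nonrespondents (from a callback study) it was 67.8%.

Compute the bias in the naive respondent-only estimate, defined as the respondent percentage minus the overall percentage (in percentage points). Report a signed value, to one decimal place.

-2.2 percentage points

Nonresponse fraction = 1 − 0.64 = 0.36.
Bias = (nonresponse fraction) × (respondent percentage − nonrespondent percentage)
     = 0.36 × (61.8 − 67.8) = 0.36 × -6 = -2.16.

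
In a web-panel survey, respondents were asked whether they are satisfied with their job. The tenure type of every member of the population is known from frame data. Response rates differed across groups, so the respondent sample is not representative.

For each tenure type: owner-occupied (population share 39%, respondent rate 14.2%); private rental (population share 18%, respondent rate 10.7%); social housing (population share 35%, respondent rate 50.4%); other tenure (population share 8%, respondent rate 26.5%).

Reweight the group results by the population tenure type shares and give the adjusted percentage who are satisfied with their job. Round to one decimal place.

Post-stratification weights by population share, not respondent share:
  owner-occupied: 0.39 × 14.2 = 5.538
  private rental: 0.18 × 10.7 = 1.926
  social housing: 0.35 × 50.4 = 17.64
  other tenure: 0.08 × 26.5 = 2.12
Post-stratified estimate = 27.224 → 27.2%.

27.2%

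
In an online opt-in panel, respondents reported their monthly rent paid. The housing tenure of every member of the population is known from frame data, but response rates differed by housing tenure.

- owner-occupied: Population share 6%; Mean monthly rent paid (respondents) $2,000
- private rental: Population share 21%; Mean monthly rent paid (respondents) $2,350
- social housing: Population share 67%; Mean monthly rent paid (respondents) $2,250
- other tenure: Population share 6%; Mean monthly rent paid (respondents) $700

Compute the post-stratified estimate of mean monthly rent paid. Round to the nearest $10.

$2,160

Post-stratification weights by population share, not respondent share:
  owner-occupied: 0.06 × 2000 = 120
  private rental: 0.21 × 2350 = 493.5
  social housing: 0.67 × 2250 = 1507.5
  other tenure: 0.06 × 700 = 42
Post-stratified estimate = 2163 → $2,160.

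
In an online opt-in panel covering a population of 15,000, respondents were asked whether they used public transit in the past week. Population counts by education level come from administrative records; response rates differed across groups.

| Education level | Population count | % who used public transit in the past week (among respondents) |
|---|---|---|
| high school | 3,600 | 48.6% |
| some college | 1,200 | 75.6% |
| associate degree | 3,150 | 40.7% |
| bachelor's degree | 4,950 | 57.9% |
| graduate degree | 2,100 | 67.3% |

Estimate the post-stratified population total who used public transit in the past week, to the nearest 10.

Each cell contributes its population count × the respondent rate:
  high school: 3,600 × 48.6% = 1749.6
  some college: 1,200 × 75.6% = 907.2
  associate degree: 3,150 × 40.7% = 1282.05
  bachelor's degree: 4,950 × 57.9% = 2866.05
  graduate degree: 2,100 × 67.3% = 1413.3
Estimated total = 8218.2 → 8,220.

8,220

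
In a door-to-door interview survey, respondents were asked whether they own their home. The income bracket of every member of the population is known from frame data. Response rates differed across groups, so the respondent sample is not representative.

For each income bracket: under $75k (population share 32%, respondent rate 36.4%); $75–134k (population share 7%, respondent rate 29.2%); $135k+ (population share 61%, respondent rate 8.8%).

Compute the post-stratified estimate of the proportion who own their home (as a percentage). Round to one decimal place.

19.1%

Weight each group's respondent value by its population share:
  under $75k: 0.32 × 36.4 = 11.648
  $75–134k: 0.07 × 29.2 = 2.044
  $135k+: 0.61 × 8.8 = 5.368
Post-stratified estimate = 19.06 → 19.1%.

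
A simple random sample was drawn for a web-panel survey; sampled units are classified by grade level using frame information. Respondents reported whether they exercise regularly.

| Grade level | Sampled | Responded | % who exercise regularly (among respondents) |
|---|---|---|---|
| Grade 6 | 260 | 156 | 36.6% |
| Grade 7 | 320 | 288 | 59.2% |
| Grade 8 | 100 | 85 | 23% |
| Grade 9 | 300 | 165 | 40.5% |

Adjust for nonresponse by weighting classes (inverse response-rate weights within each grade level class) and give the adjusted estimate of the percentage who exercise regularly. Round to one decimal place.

Class response rates: Grade 6 156/260 = 60%, Grade 7 288/320 = 90%, Grade 8 85/100 = 85%, Grade 9 165/300 = 55%.
Each respondent's weight = sampled/responded in their class; summing within a class gives n_sampled, so:
  Grade 6: 260 × 36.6 = 9516
  Grade 7: 320 × 59.2 = 18,944
  Grade 8: 100 × 23 = 2300
  Grade 9: 300 × 40.5 = 12,150
Adjusted estimate = 42,910 / 980 = 43.7857 → 43.8%.

43.8%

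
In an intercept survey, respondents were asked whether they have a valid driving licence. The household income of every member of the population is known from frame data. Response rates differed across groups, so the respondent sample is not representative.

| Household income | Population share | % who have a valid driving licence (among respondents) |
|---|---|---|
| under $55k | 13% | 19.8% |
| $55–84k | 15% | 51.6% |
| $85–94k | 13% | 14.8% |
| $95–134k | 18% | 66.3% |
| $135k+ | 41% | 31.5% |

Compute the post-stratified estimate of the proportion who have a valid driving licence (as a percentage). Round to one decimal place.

Reweight to the known household income distribution:
  under $55k: 0.13 × 19.8 = 2.574
  $55–84k: 0.15 × 51.6 = 7.74
  $85–94k: 0.13 × 14.8 = 1.924
  $95–134k: 0.18 × 66.3 = 11.934
  $135k+: 0.41 × 31.5 = 12.915
Post-stratified estimate = 37.087 → 37.1%.

37.1%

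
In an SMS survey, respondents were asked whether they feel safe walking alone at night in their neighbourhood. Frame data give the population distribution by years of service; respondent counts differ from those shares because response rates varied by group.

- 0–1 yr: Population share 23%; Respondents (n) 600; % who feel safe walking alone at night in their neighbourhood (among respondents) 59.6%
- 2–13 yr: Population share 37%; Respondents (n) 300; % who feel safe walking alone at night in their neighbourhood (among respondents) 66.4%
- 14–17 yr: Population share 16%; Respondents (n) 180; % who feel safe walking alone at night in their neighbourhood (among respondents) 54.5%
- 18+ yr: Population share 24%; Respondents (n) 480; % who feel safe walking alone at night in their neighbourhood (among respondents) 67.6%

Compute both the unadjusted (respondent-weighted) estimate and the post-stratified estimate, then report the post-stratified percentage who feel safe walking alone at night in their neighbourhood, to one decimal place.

63.2%

Without adjustment, the pooled respondent share is:
  (600/1560)×59.6 + (300/1560)×66.4 + (180/1560)×54.5 + (480/1560)×67.6 = 62.7808%
Reweighting by population years of service shares:
  0.23×59.6 + 0.37×66.4 + 0.16×54.5 + 0.24×67.6 = 63.22%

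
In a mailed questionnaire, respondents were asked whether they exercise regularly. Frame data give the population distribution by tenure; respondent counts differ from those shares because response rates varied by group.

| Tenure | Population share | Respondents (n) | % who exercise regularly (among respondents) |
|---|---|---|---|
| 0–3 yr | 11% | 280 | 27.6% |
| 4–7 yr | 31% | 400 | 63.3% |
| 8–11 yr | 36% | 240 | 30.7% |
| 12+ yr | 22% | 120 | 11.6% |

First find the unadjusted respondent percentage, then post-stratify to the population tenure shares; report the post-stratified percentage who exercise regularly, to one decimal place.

Without adjustment, the pooled respondent share is:
  (280/1040)×27.6 + (400/1040)×63.3 + (240/1040)×30.7 + (120/1040)×11.6 = 40.2%
Post-stratifying to population shares instead:
  0.11×27.6 + 0.31×63.3 + 0.36×30.7 + 0.22×11.6 = 36.263%

36.3%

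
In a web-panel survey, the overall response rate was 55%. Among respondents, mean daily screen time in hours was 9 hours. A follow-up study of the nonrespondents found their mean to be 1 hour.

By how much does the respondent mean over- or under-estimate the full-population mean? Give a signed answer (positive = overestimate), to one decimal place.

Nonresponse fraction = 1 − 0.55 = 0.45.
Bias = (nonresponse fraction) × (respondent mean − nonrespondent mean)
     = 0.45 × (9 − 1) = 0.45 × 8 = 3.6.

+3.6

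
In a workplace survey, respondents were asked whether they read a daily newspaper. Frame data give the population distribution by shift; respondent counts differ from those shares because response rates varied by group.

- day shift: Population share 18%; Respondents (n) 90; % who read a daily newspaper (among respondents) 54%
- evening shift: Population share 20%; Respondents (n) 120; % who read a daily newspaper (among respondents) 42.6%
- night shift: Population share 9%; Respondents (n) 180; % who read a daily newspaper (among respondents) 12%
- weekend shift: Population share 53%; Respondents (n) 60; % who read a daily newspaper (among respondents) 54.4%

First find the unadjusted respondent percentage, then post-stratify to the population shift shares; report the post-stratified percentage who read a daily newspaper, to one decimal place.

48.2%

Without adjustment, the pooled respondent share is:
  (90/450)×54 + (120/450)×42.6 + (180/450)×12 + (60/450)×54.4 = 34.2133%
Post-stratified estimate weights by population shares:
  0.18×54 + 0.2×42.6 + 0.09×12 + 0.53×54.4 = 48.152%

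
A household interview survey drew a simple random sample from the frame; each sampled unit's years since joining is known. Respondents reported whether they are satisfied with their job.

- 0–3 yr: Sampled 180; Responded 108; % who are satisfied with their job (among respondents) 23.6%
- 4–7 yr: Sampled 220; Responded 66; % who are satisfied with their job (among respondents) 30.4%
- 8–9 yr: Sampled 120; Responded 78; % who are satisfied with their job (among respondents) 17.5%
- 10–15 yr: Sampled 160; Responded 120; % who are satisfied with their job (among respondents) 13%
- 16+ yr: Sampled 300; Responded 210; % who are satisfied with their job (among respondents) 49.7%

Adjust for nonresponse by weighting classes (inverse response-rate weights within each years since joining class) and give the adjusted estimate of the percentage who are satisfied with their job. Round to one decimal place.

30.6%

Class response rates: 0–3 yr 108/180 = 60%, 4–7 yr 66/220 = 30%, 8–9 yr 78/120 = 65%, 10–15 yr 120/160 = 75%, 16+ yr 210/300 = 70%.
Each respondent's weight = sampled/responded in their class; summing within a class gives n_sampled, so:
  0–3 yr: 180 × 23.6 = 4248
  4–7 yr: 220 × 30.4 = 6688
  8–9 yr: 120 × 17.5 = 2100
  10–15 yr: 160 × 13 = 2080
  16+ yr: 300 × 49.7 = 14,910
Adjusted estimate = 30,026 / 980 = 30.6388 → 30.6%.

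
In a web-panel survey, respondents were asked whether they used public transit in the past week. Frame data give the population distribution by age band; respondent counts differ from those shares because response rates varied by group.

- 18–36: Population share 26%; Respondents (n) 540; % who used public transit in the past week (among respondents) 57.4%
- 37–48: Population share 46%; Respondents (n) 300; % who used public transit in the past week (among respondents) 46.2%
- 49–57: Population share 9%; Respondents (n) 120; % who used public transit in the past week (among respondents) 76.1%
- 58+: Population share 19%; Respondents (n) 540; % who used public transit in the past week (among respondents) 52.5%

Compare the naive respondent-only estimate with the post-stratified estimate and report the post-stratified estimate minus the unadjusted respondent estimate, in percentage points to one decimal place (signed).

Unadjusted (pooled respondent) estimate weights by respondent counts:
  (540/1500)×57.4 + (300/1500)×46.2 + (120/1500)×76.1 + (540/1500)×52.5 = 54.892%
Reweighting by population age band shares:
  0.26×57.4 + 0.46×46.2 + 0.09×76.1 + 0.19×52.5 = 53%
Difference = 53 − 54.892 = -1.892 pp.

-1.9 percentage points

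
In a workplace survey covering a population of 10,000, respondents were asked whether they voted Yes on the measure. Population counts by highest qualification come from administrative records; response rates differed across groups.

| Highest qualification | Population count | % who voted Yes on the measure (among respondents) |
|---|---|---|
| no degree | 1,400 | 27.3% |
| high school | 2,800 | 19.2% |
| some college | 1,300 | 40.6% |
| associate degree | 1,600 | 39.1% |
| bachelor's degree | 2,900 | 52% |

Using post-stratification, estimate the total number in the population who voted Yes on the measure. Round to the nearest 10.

3,580

Estimated count per cell = population count × respondent percentage:
  no degree: 1,400 × 27.3% = 382.2
  high school: 2,800 × 19.2% = 537.6
  some college: 1,300 × 40.6% = 527.8
  associate degree: 1,600 × 39.1% = 625.6
  bachelor's degree: 2,900 × 52% = 1508
Estimated total = 3581.2 → 3,580.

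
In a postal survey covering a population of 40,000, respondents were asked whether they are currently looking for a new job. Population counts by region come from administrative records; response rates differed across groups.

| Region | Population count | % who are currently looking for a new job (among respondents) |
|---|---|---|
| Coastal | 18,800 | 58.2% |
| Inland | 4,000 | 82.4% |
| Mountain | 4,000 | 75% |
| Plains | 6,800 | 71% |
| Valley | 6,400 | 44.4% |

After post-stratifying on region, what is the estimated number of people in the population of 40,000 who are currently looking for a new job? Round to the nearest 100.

24,900

Each cell contributes its population count × the respondent rate:
  Coastal: 18,800 × 58.2% = 10941.6
  Inland: 4,000 × 82.4% = 3296
  Mountain: 4,000 × 75% = 3000
  Plains: 6,800 × 71% = 4828
  Valley: 6,400 × 44.4% = 2841.6
Estimated total = 24907.2 → 24,900.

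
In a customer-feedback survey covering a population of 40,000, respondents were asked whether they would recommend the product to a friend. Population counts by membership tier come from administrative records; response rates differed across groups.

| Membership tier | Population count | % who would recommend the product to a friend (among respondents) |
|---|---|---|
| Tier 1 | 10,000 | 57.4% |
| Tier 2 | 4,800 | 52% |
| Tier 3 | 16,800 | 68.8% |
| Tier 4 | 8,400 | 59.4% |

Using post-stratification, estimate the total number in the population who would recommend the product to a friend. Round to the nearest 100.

24,800

Apply each group's respondent rate to its population count:
  Tier 1: 10,000 × 57.4% = 5740
  Tier 2: 4,800 × 52% = 2496
  Tier 3: 16,800 × 68.8% = 11558.4
  Tier 4: 8,400 × 59.4% = 4989.6
Estimated total = 24,784 → 24,800.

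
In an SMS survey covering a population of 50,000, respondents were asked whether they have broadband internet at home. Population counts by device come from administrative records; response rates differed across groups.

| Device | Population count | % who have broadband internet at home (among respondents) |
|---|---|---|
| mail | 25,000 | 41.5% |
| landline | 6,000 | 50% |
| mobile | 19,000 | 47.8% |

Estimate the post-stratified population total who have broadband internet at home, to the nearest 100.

Estimated count per cell = population count × respondent percentage:
  mail: 25,000 × 41.5% = 10,375
  landline: 6,000 × 50% = 3000
  mobile: 19,000 × 47.8% = 9082
Estimated total = 22,457 → 22,500.

22,500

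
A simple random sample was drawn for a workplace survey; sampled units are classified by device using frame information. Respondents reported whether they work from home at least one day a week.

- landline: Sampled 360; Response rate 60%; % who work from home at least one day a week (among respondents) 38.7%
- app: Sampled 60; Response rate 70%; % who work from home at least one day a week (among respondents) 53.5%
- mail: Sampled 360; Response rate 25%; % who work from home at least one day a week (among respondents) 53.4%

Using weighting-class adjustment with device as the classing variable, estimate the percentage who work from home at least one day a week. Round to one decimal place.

Inverse-response-rate weighting restores each class to its sampled count, so class totals weight by n_sampled:
  landline: 360 × 38.7 = 13932
  app: 60 × 53.5 = 3210
  mail: 360 × 53.4 = 19,224
Adjusted estimate = 36,366 / 780 = 46.6231 → 46.6%.

46.6%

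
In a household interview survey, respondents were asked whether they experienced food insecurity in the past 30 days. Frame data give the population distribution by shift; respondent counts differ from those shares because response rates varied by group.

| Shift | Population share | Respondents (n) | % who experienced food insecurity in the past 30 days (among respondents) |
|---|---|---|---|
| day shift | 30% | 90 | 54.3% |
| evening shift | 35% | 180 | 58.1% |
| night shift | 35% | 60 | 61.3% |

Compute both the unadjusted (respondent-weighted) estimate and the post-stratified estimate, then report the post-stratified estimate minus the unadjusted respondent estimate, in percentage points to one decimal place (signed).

Unadjusted (pooled respondent) estimate weights by respondent counts:
  (90/330)×54.3 + (180/330)×58.1 + (60/330)×61.3 = 57.6455%
Post-stratified estimate weights by population shares:
  0.3×54.3 + 0.35×58.1 + 0.35×61.3 = 58.08%
Difference = 58.08 − 57.6455 = 0.4345 pp.

+0.4 percentage points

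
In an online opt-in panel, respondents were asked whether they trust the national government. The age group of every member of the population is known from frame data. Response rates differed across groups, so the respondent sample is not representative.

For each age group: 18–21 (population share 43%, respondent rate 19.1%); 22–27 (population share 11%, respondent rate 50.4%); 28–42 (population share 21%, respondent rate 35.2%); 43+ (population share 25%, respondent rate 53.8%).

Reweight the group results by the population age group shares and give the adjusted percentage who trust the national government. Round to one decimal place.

Each cell contributes population-share × respondent value:
  18–21: 0.43 × 19.1 = 8.213
  22–27: 0.11 × 50.4 = 5.544
  28–42: 0.21 × 35.2 = 7.392
  43+: 0.25 × 53.8 = 13.45
Post-stratified estimate = 34.599 → 34.6%.

34.6%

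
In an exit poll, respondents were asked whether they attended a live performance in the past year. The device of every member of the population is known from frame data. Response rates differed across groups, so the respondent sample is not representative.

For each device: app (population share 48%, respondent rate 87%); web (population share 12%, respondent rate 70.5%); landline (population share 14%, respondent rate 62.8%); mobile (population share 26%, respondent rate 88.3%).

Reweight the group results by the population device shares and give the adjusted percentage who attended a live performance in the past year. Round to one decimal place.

Reweight to the known device distribution:
  app: 0.48 × 87 = 41.76
  web: 0.12 × 70.5 = 8.46
  landline: 0.14 × 62.8 = 8.792
  mobile: 0.26 × 88.3 = 22.958
Post-stratified estimate = 81.97 → 82.0%.

82.0%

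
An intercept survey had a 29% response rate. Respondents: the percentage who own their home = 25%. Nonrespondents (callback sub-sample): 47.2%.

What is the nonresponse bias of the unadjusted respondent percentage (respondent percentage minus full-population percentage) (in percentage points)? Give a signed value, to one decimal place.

-15.8 percentage points

Nonresponse fraction = 1 − 0.29 = 0.71.
Bias = (nonresponse fraction) × (respondent percentage − nonrespondent percentage)
     = 0.71 × (25 − 47.2) = 0.71 × -22.2 = -15.762.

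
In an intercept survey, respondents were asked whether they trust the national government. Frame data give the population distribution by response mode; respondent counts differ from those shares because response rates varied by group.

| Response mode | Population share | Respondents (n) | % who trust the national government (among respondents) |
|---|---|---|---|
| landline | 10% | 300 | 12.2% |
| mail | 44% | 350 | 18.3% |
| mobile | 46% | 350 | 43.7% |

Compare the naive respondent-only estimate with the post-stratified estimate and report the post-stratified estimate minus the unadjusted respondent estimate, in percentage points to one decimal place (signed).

+4.0 percentage points

Without adjustment, the pooled respondent share is:
  (300/1000)×12.2 + (350/1000)×18.3 + (350/1000)×43.7 = 25.36%
Post-stratifying to population shares instead:
  0.1×12.2 + 0.44×18.3 + 0.46×43.7 = 29.374%
Difference = 29.374 − 25.36 = 4.014 pp.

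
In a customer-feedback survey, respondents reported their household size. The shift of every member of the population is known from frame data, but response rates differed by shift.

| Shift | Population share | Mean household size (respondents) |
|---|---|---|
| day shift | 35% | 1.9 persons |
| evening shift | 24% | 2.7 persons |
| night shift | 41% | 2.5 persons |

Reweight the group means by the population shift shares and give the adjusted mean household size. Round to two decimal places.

2.34

Each cell contributes population-share × respondent value:
  day shift: 0.35 × 1.9 = 0.665
  evening shift: 0.24 × 2.7 = 0.648
  night shift: 0.41 × 2.5 = 1.025
Post-stratified estimate = 2.338 → 2.34.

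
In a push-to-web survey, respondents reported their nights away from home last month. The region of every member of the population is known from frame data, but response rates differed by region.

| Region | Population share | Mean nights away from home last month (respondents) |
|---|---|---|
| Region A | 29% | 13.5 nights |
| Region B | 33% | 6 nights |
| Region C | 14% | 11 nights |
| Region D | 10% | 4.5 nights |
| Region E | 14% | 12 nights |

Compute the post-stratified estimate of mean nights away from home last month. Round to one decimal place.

Post-stratification weights by population share, not respondent share:
  Region A: 0.29 × 13.5 = 3.915
  Region B: 0.33 × 6 = 1.98
  Region C: 0.14 × 11 = 1.54
  Region D: 0.1 × 4.5 = 0.45
  Region E: 0.14 × 12 = 1.68
Post-stratified estimate = 9.565 → 9.6.

9.6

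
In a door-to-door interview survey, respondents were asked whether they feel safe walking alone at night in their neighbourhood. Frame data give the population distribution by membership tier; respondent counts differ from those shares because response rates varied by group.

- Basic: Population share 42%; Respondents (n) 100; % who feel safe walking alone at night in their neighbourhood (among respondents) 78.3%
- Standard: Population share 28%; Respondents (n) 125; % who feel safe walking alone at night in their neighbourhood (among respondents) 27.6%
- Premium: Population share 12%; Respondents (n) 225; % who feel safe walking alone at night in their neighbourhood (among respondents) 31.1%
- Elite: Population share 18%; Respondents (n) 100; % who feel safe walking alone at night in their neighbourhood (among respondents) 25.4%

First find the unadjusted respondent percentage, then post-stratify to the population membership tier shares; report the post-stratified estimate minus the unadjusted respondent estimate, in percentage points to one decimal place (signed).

Unadjusted (pooled respondent) estimate weights by respondent counts:
  (100/550)×78.3 + (125/550)×27.6 + (225/550)×31.1 + (100/550)×25.4 = 37.85%
Post-stratified estimate weights by population shares:
  0.42×78.3 + 0.28×27.6 + 0.12×31.1 + 0.18×25.4 = 48.918%
Difference = 48.918 − 37.85 = 11.068 pp.

+11.1 percentage points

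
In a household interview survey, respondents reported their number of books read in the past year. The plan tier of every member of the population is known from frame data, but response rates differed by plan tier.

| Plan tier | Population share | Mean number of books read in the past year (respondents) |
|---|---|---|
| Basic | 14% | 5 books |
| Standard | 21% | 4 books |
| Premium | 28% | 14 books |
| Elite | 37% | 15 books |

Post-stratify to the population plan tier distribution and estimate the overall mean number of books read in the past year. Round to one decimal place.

Post-stratification weights by population share, not respondent share:
  Basic: 0.14 × 5 = 0.7
  Standard: 0.21 × 4 = 0.84
  Premium: 0.28 × 14 = 3.92
  Elite: 0.37 × 15 = 5.55
Post-stratified estimate = 11.01 → 11.0.

11.0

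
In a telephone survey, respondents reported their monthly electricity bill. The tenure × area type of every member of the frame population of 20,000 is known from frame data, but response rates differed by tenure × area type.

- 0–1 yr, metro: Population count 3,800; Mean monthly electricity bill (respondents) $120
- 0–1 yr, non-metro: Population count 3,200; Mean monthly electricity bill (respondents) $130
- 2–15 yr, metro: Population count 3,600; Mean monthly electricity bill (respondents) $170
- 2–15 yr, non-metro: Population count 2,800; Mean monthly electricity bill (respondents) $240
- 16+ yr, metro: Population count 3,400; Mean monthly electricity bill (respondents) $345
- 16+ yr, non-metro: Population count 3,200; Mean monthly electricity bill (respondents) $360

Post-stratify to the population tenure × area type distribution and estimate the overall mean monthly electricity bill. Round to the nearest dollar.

$224

Post-stratification weights by population share, not respondent share:
  0–1 yr, metro: (3,800/20,000) × 120 = 22.8
  0–1 yr, non-metro: (3,200/20,000) × 130 = 20.8
  2–15 yr, metro: (3,600/20,000) × 170 = 30.6
  2–15 yr, non-metro: (2,800/20,000) × 240 = 33.6
  16+ yr, metro: (3,400/20,000) × 345 = 58.65
  16+ yr, non-metro: (3,200/20,000) × 360 = 57.6
Post-stratified estimate = 224.05 → $224.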